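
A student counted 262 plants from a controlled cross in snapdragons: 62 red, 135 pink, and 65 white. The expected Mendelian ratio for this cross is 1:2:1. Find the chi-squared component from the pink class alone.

The 1:2:1 ratio has 4 parts, so with N = 262 the expected counts are:
  red: 262 × 1/4 = 65.5
  pink: 262 × 2/4 = 131
  white: 262 × 1/4 = 65.5
Contribution of pink: (135 − 131)² / 131 = 0.1221

0.122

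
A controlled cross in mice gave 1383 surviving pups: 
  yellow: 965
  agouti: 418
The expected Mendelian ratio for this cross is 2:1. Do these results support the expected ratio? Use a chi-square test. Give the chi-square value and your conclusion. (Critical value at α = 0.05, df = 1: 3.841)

Expected counts for N = 1383 under a 2:1 ratio (total parts = 3):
  yellow: 1383 × 2/3 = 922
  agouti: 1383 × 1/3 = 461
χ² = Σ (O − E)² / E
  yellow: (965 − 922)² / 922 = 2.0054
  agouti: (418 − 461)² / 461 = 4.0108
χ² = 2.0054 + 4.0108 = 6.0162 ≈ 6.016
Degrees of freedom = 2 − 1 = 1; critical value at α = 0.05 is 3.841.
Since 6.016 > 3.841, we reject the null hypothesis — the data do not fit the 2:1 ratio.

6.016; not consistent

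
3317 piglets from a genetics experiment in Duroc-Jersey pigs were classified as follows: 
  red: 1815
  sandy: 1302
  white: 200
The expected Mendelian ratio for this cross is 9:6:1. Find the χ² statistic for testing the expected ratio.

Total ratio parts = 16. Expected numbers out of 3317:
  red: 3317 × 9/16 = 1865.8125
  sandy: 3317 × 6/16 = 1243.875
  white: 3317 × 1/16 = 207.3125
χ² = Σ (O − E)² / E
  red: (1815 − 1865.8125)² / 1865.8125 = 1.3838
  sandy: (1302 − 1243.875)² / 1243.875 = 2.7161
  white: (200 − 207.3125)² / 207.3125 = 0.2579
χ² = 1.3838 + 2.7161 + 0.2579 = 4.3578 ≈ 4.358

4.358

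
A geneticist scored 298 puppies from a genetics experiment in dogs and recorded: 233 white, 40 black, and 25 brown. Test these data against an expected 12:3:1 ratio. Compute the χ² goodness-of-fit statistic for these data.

7.096

Under the 12:3:1 hypothesis (Σ ratio = 16, N = 298):
  white: 298 × 12/16 = 223.5
  black: 298 × 3/16 = 55.875
  brown: 298 × 1/16 = 18.625
χ² = Σ (O − E)² / E
  white: (233 − 223.5)² / 223.5 = 0.4038
  black: (40 − 55.875)² / 55.875 = 4.5103
  brown: (25 − 18.625)² / 18.625 = 2.1820
χ² = 0.4038 + 4.5103 + 2.1820 = 7.0961 ≈ 7.096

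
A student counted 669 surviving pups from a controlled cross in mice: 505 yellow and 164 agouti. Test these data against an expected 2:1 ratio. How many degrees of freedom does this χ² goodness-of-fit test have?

1

A goodness-of-fit test with 2 phenotype classes has df = 2 − 1 = 1.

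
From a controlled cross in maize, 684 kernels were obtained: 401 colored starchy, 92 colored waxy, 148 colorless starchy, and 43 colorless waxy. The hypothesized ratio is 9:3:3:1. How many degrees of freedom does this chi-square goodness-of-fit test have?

A goodness-of-fit test with 4 phenotype classes has df = 4 − 1 = 3.

3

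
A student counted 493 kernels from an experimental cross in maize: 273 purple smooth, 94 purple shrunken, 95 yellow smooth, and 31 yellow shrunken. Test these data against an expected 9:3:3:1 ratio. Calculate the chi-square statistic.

0.166

Under the 9:3:3:1 hypothesis (Σ ratio = 16, N = 493):
  purple smooth: 493 × 9/16 = 277.3125
  purple shrunken: 493 × 3/16 = 92.4375
  yellow smooth: 493 × 3/16 = 92.4375
  yellow shrunken: 493 × 1/16 = 30.8125
χ² = Σ (O − E)² / E
  purple smooth: (273 − 277.3125)² / 277.3125 = 0.0671
  purple shrunken: (94 − 92.4375)² / 92.4375 = 0.0264
  yellow smooth: (95 − 92.4375)² / 92.4375 = 0.0710
  yellow shrunken: (31 − 30.8125)² / 30.8125 = 0.0011
χ² = 0.0671 + 0.0264 + 0.0710 + 0.0011 = 0.1656 ≈ 0.166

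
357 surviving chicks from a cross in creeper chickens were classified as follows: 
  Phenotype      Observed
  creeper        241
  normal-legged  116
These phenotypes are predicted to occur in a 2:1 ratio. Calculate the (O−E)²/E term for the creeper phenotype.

0.038

Total ratio parts = 3. Expected numbers out of 357:
  creeper: 357 × 2/3 = 238
  normal-legged: 357 × 1/3 = 119
Contribution of creeper: (241 − 238)² / 238 = 0.0378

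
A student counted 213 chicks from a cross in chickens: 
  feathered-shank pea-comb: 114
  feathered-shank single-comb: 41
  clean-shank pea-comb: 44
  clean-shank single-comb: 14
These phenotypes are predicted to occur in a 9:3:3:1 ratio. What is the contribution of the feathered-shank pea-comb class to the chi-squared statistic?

The 9:3:3:1 ratio has 16 parts, so with N = 213 the expected counts are:
  feathered-shank pea-comb: 213 × 9/16 = 119.8125
  feathered-shank single-comb: 213 × 3/16 = 39.9375
  clean-shank pea-comb: 213 × 3/16 = 39.9375
  clean-shank single-comb: 213 × 1/16 = 13.3125
Contribution of feathered-shank pea-comb: (114 − 119.8125)² / 119.8125 = 0.2820

0.282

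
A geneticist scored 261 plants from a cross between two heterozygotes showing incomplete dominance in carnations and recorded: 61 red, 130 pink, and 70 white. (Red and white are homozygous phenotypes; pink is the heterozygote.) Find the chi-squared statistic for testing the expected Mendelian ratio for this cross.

With incomplete dominance, a heterozygote × heterozygote cross gives a 1:2:1 phenotypic ratio.
Under the 1:2:1 hypothesis (Σ ratio = 4, N = 261):
  red: 261 × 1/4 = 65.25
  pink: 261 × 2/4 = 130.5
  white: 261 × 1/4 = 65.25
χ² = Σ (O − E)² / E
  red: (61 − 65.25)² / 65.25 = 0.2768
  pink: (130 − 130.5)² / 130.5 = 0.0019
  white: (70 − 65.25)² / 65.25 = 0.3458
χ² = 0.2768 + 0.0019 + 0.3458 = 0.6245 ≈ 0.625

0.625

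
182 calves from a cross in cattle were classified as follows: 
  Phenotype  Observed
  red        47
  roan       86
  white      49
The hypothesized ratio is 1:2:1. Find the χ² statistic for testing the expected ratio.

The 1:2:1 ratio has 4 parts, so with N = 182 the expected counts are:
  red: 182 × 1/4 = 45.5
  roan: 182 × 2/4 = 91
  white: 182 × 1/4 = 45.5
χ² = Σ (O − E)² / E
  red: (47 − 45.5)² / 45.5 = 0.0495
  roan: (86 − 91)² / 91 = 0.2747
  white: (49 − 45.5)² / 45.5 = 0.2692
χ² = 0.0495 + 0.2747 + 0.2692 = 0.5934 ≈ 0.593

0.593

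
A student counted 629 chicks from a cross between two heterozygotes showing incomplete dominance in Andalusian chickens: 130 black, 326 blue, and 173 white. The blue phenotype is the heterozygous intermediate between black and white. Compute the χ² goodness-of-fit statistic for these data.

With incomplete dominance, a heterozygote × heterozygote cross gives a 1:2:1 phenotypic ratio.
Total ratio parts = 4. Expected numbers out of 629:
  black: 629 × 1/4 = 157.25
  blue: 629 × 2/4 = 314.5
  white: 629 × 1/4 = 157.25
χ² = Σ (O − E)² / E
  black: (130 − 157.25)² / 157.25 = 4.7222
  blue: (326 − 314.5)² / 314.5 = 0.4205
  white: (173 − 157.25)² / 157.25 = 1.5775
χ² = 4.7222 + 0.4205 + 1.5775 = 6.7202 ≈ 6.720

6.720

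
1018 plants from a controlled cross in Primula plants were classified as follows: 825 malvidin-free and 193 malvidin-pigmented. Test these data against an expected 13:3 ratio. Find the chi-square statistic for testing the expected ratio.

0.029

Total ratio parts = 16. Expected numbers out of 1018:
  malvidin-free: 1018 × 13/16 = 827.125
  malvidin-pigmented: 1018 × 3/16 = 190.875
χ² = Σ (O − E)² / E
  malvidin-free: (825 − 827.125)² / 827.125 = 0.0055
  malvidin-pigmented: (193 − 190.875)² / 190.875 = 0.0237
χ² = 0.0055 + 0.0237 = 0.0292 ≈ 0.029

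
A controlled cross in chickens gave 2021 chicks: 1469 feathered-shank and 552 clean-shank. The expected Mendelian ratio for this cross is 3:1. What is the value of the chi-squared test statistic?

The 3:1 ratio has 4 parts, so with N = 2021 the expected counts are:
  feathered-shank: 2021 × 3/4 = 1515.75
  clean-shank: 2021 × 1/4 = 505.25
χ² = Σ (O − E)² / E
  feathered-shank: (1469 − 1515.75)² / 1515.75 = 1.4419
  clean-shank: (552 − 505.25)² / 505.25 = 4.3257
χ² = 1.4419 + 4.3257 = 5.7676 ≈ 5.768

5.768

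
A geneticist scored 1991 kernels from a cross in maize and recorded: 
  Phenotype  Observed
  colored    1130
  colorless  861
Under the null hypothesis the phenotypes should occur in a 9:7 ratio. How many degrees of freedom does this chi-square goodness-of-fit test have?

1

A goodness-of-fit test with 2 phenotype classes has df = 2 − 1 = 1.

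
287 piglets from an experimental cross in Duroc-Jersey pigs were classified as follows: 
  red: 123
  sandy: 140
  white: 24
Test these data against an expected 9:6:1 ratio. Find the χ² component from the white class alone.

Under the 9:6:1 hypothesis (Σ ratio = 16, N = 287):
  red: 287 × 9/16 = 161.4375
  sandy: 287 × 6/16 = 107.625
  white: 287 × 1/16 = 17.9375
Contribution of white: (24 − 17.9375)² / 17.9375 = 2.0490

2.049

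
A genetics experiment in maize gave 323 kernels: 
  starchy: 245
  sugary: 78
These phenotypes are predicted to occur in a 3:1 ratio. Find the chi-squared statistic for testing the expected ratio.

Total ratio parts = 4. Expected numbers out of 323:
  starchy: 323 × 3/4 = 242.25
  sugary: 323 × 1/4 = 80.75
χ² = Σ (O − E)² / E
  starchy: (245 − 242.25)² / 242.25 = 0.0312
  sugary: (78 − 80.75)² / 80.75 = 0.0937
χ² = 0.0312 + 0.0937 = 0.1249 ≈ 0.125

0.125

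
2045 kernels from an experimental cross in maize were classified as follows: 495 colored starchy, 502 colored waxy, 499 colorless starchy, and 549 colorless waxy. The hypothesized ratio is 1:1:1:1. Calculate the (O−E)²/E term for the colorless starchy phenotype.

0.294

Expected counts for N = 2045 under a 1:1:1:1 ratio (total parts = 4):
  colored starchy: 2045 × 1/4 = 511.25
  colored waxy: 2045 × 1/4 = 511.25
  colorless starchy: 2045 × 1/4 = 511.25
  colorless waxy: 2045 × 1/4 = 511.25
Contribution of colorless starchy: (499 − 511.25)² / 511.25 = 0.2935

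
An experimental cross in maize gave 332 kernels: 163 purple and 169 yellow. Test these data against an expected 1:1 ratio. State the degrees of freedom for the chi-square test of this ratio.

A goodness-of-fit test with 2 phenotype classes has df = 2 − 1 = 1.

1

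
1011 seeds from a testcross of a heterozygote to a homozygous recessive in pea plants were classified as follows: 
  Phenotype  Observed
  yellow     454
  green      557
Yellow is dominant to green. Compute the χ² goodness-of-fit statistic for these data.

A testcross of a heterozygote (Aa × aa) gives a 1:1 phenotypic ratio.
The 1:1 ratio has 2 parts, so with N = 1011 the expected counts are:
  yellow: 1011 × 1/2 = 505.5
  green: 1011 × 1/2 = 505.5
χ² = Σ (O − E)² / E
  yellow: (454 − 505.5)² / 505.5 = 5.2468
  green: (557 − 505.5)² / 505.5 = 5.2468
χ² = 5.2468 + 5.2468 = 10.4936 ≈ 10.494

10.494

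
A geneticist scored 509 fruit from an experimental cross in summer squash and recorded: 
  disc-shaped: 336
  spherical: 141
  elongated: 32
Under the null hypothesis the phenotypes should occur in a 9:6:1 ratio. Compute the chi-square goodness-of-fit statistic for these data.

Total ratio parts = 16. Expected numbers out of 509:
  disc-shaped: 509 × 9/16 = 286.3125
  spherical: 509 × 6/16 = 190.875
  elongated: 509 × 1/16 = 31.8125
χ² = Σ (O − E)² / E
  disc-shaped: (336 − 286.3125)² / 286.3125 = 8.6229
  spherical: (141 − 190.875)² / 190.875 = 13.0322
  elongated: (32 − 31.8125)² / 31.8125 = 0.0011
χ² = 8.6229 + 13.0322 + 0.0011 = 21.6562 ≈ 21.656

21.656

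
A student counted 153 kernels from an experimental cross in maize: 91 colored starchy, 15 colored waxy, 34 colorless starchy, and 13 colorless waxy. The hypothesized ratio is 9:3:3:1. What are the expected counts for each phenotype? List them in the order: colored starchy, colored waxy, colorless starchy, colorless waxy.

86.0625, 28.6875, 28.6875, 9.5625

The 9:3:3:1 ratio has 16 parts, so with N = 153 the expected counts are:
  colored starchy: 153 × 9/16 = 86.0625
  colored waxy: 153 × 3/16 = 28.6875
  colorless starchy: 153 × 3/16 = 28.6875
  colorless waxy: 153 × 1/16 = 9.5625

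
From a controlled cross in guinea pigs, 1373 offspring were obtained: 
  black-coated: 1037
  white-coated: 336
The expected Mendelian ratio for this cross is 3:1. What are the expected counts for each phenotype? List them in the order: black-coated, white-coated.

1029.75, 343.25

Under the 3:1 hypothesis (Σ ratio = 4, N = 1373):
  black-coated: 1373 × 3/4 = 1029.75
  white-coated: 1373 × 1/4 = 343.25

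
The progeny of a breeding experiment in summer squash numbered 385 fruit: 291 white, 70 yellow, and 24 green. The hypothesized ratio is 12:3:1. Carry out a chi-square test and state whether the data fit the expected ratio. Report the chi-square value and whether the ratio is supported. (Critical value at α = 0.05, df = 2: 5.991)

Expected counts for N = 385 under a 12:3:1 ratio (total parts = 16):
  white: 385 × 12/16 = 288.75
  yellow: 385 × 3/16 = 72.1875
  green: 385 × 1/16 = 24.0625
χ² = Σ (O − E)² / E
  white: (291 − 288.75)² / 288.75 = 0.0175
  yellow: (70 − 72.1875)² / 72.1875 = 0.0663
  green: (24 − 24.0625)² / 24.0625 = 0.0002
χ² = 0.0175 + 0.0663 + 0.0002 = 0.084
Degrees of freedom = 3 − 1 = 2; critical value at α = 0.05 is 5.991.
Since 0.084 < 5.991, we fail to reject the null hypothesis — the data are consistent with the 12:3:1 ratio.

0.084; consistent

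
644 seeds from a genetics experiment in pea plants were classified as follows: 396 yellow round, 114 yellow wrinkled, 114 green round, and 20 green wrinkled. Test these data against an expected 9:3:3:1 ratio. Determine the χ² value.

14.087

Under the 9:3:3:1 hypothesis (Σ ratio = 16, N = 644):
  yellow round: 644 × 9/16 = 362.25
  yellow wrinkled: 644 × 3/16 = 120.75
  green round: 644 × 3/16 = 120.75
  green wrinkled: 644 × 1/16 = 40.25
χ² = Σ (O − E)² / E
  yellow round: (396 − 362.25)² / 362.25 = 3.1444
  yellow wrinkled: (114 − 120.75)² / 120.75 = 0.3773
  green round: (114 − 120.75)² / 120.75 = 0.3773
  green wrinkled: (20 − 40.25)² / 40.25 = 10.1879
χ² = 3.1444 + 0.3773 + 0.3773 + 10.1879 = 14.0869 ≈ 14.087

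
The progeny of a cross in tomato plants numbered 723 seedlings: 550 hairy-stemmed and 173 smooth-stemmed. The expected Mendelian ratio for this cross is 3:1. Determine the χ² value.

Total ratio parts = 4. Expected numbers out of 723:
  hairy-stemmed: 723 × 3/4 = 542.25
  smooth-stemmed: 723 × 1/4 = 180.75
χ² = Σ (O − E)² / E
  hairy-stemmed: (550 − 542.25)² / 542.25 = 0.1108
  smooth-stemmed: (173 − 180.75)² / 180.75 = 0.3323
χ² = 0.1108 + 0.3323 = 0.4431 ≈ 0.443

0.443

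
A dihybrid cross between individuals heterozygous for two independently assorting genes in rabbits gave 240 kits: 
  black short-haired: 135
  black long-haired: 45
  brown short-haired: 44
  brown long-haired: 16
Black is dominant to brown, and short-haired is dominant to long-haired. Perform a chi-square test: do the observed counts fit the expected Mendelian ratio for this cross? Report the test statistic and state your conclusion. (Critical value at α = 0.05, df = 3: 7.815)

0.089; consistent

A dihybrid F₂ with independent assortment and complete dominance at both loci gives a 9:3:3:1 phenotypic ratio.
Total ratio parts = 16. Expected numbers out of 240:
  black short-haired: 240 × 9/16 = 135
  black long-haired: 240 × 3/16 = 45
  brown short-haired: 240 × 3/16 = 45
  brown long-haired: 240 × 1/16 = 15
χ² = Σ (O − E)² / E
  black short-haired: (135 − 135)² / 135 = 0.0000
  black long-haired: (45 − 45)² / 45 = 0.0000
  brown short-haired: (44 − 45)² / 45 = 0.0222
  brown long-haired: (16 − 15)² / 15 = 0.0667
χ² = 0.0000 + 0.0000 + 0.0222 + 0.0667 = 0.0889 ≈ 0.089
Degrees of freedom = 4 − 1 = 3; critical value at α = 0.05 is 7.815.
Since 0.089 < 7.815, we fail to reject the null hypothesis — the data are consistent with the 9:3:3:1 ratio.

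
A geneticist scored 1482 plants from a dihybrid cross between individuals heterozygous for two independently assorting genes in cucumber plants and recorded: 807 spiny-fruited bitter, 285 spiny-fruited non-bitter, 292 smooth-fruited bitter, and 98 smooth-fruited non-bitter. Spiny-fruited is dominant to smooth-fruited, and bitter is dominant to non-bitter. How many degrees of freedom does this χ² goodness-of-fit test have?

A dihybrid F₂ with independent assortment and complete dominance at both loci gives a 9:3:3:1 phenotypic ratio.
A goodness-of-fit test with 4 phenotype classes has df = 4 − 1 = 3.

3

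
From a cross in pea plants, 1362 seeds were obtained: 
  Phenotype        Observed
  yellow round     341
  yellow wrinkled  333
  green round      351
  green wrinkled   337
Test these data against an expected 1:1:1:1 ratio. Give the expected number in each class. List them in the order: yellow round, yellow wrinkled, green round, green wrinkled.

The 1:1:1:1 ratio has 4 parts, so with N = 1362 the expected counts are:
  yellow round: 1362 × 1/4 = 340.5
  yellow wrinkled: 1362 × 1/4 = 340.5
  green round: 1362 × 1/4 = 340.5
  green wrinkled: 1362 × 1/4 = 340.5

340.5, 340.5, 340.5, 340.5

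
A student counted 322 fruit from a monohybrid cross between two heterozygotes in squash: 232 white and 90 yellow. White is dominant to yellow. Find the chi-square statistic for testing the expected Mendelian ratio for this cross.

For a monohybrid cross between heterozygotes with complete dominance, the expected phenotypic ratio is 3:1.
Under the 3:1 hypothesis (Σ ratio = 4, N = 322):
  white: 322 × 3/4 = 241.5
  yellow: 322 × 1/4 = 80.5
χ² = Σ (O − E)² / E
  white: (232 − 241.5)² / 241.5 = 0.3737
  yellow: (90 − 80.5)² / 80.5 = 1.1211
χ² = 0.3737 + 1.1211 = 1.4948 ≈ 1.495

1.495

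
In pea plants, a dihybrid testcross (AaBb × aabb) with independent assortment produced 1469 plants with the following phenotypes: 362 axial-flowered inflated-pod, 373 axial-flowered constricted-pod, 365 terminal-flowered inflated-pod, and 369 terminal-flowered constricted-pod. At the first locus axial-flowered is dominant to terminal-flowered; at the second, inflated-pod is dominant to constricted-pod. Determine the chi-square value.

A dihybrid testcross with independent assortment gives a 1:1:1:1 ratio.
Expected counts for N = 1469 under a 1:1:1:1 ratio (total parts = 4):
  axial-flowered inflated-pod: 1469 × 1/4 = 367.25
  axial-flowered constricted-pod: 1469 × 1/4 = 367.25
  terminal-flowered inflated-pod: 1469 × 1/4 = 367.25
  terminal-flowered constricted-pod: 1469 × 1/4 = 367.25
χ² = Σ (O − E)² / E
  axial-flowered inflated-pod: (362 − 367.25)² / 367.25 = 0.0751
  axial-flowered constricted-pod: (373 − 367.25)² / 367.25 = 0.0900
  terminal-flowered inflated-pod: (365 − 367.25)² / 367.25 = 0.0138
  terminal-flowered constricted-pod: (369 − 367.25)² / 367.25 = 0.0083
χ² = 0.0751 + 0.0900 + 0.0138 + 0.0083 = 0.1872 ≈ 0.187

0.187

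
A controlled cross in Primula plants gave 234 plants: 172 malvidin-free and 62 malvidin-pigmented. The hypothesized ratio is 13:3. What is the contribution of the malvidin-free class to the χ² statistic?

The 13:3 ratio has 16 parts, so with N = 234 the expected counts are:
  malvidin-free: 234 × 13/16 = 190.125
  malvidin-pigmented: 234 × 3/16 = 43.875
Contribution of malvidin-free: (172 − 190.125)² / 190.125 = 1.7279

1.728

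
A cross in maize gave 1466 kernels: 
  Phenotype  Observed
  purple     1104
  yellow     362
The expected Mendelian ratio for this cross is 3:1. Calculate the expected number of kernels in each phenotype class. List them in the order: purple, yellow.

Expected counts for N = 1466 under a 3:1 ratio (total parts = 4):
  purple: 1466 × 3/4 = 1099.5
  yellow: 1466 × 1/4 = 366.5

1099.5, 366.5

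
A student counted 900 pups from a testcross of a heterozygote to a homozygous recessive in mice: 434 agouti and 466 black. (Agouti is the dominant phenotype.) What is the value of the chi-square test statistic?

1.138

A testcross of a heterozygote (Aa × aa) gives a 1:1 phenotypic ratio.
Total ratio parts = 2. Expected numbers out of 900:
  agouti: 900 × 1/2 = 450
  black: 900 × 1/2 = 450
χ² = Σ (O − E)² / E
  agouti: (434 − 450)² / 450 = 0.5689
  black: (466 − 450)² / 450 = 0.5689
χ² = 0.5689 + 0.5689 = 1.1378 ≈ 1.138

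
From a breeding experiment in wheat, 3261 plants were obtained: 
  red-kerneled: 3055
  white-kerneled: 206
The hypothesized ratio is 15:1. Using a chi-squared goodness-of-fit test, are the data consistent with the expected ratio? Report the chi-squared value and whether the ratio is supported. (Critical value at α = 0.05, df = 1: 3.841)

Expected counts for N = 3261 under a 15:1 ratio (total parts = 16):
  red-kerneled: 3261 × 15/16 = 3057.1875
  white-kerneled: 3261 × 1/16 = 203.8125
χ² = Σ (O − E)² / E
  red-kerneled: (3055 − 3057.1875)² / 3057.1875 = 0.0016
  white-kerneled: (206 − 203.8125)² / 203.8125 = 0.0235
χ² = 0.0016 + 0.0235 = 0.0251 ≈ 0.025
Degrees of freedom = 2 − 1 = 1; critical value at α = 0.05 is 3.841.
Since 0.025 < 3.841, we fail to reject the null hypothesis — the data are consistent with the 15:1 ratio.

0.025; consistent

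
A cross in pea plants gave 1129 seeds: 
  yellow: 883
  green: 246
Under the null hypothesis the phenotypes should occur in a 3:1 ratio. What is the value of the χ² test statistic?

Expected counts for N = 1129 under a 3:1 ratio (total parts = 4):
  yellow: 1129 × 3/4 = 846.75
  green: 1129 × 1/4 = 282.25
χ² = Σ (O − E)² / E
  yellow: (883 − 846.75)² / 846.75 = 1.5519
  green: (246 − 282.25)² / 282.25 = 4.6557
χ² = 1.5519 + 4.6557 = 6.2076 ≈ 6.208

6.208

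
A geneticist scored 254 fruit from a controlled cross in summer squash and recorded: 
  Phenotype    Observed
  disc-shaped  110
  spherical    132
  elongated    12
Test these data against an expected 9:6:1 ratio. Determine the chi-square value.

22.689

The 9:6:1 ratio has 16 parts, so with N = 254 the expected counts are:
  disc-shaped: 254 × 9/16 = 142.875
  spherical: 254 × 6/16 = 95.25
  elongated: 254 × 1/16 = 15.875
χ² = Σ (O − E)² / E
  disc-shaped: (110 − 142.875)² / 142.875 = 7.5644
  spherical: (132 − 95.25)² / 95.25 = 14.1791
  elongated: (12 − 15.875)² / 15.875 = 0.9459
χ² = 7.5644 + 14.1791 + 0.9459 = 22.6894 ≈ 22.689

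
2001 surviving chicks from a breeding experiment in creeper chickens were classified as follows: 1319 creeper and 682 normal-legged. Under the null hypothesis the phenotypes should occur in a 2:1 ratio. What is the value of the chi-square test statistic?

Expected counts for N = 2001 under a 2:1 ratio (total parts = 3):
  creeper: 2001 × 2/3 = 1334
  normal-legged: 2001 × 1/3 = 667
χ² = Σ (O − E)² / E
  creeper: (1319 − 1334)² / 1334 = 0.1687
  normal-legged: (682 − 667)² / 667 = 0.3373
χ² = 0.1687 + 0.3373 = 0.506

0.506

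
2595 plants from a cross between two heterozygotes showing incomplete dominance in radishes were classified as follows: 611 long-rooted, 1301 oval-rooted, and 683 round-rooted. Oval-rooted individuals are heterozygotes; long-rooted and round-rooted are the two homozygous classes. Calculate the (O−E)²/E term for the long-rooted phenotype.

2.197

With incomplete dominance, a heterozygote × heterozygote cross gives a 1:2:1 phenotypic ratio.
Expected counts for N = 2595 under a 1:2:1 ratio (total parts = 4):
  long-rooted: 2595 × 1/4 = 648.75
  oval-rooted: 2595 × 2/4 = 1297.5
  round-rooted: 2595 × 1/4 = 648.75
Contribution of long-rooted: (611 − 648.75)² / 648.75 = 2.1966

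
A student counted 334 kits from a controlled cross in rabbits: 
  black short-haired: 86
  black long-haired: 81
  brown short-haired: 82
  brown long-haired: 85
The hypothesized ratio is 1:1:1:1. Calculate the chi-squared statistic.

0.204

The 1:1:1:1 ratio has 4 parts, so with N = 334 the expected counts are:
  black short-haired: 334 × 1/4 = 83.5
  black long-haired: 334 × 1/4 = 83.5
  brown short-haired: 334 × 1/4 = 83.5
  brown long-haired: 334 × 1/4 = 83.5
χ² = Σ (O − E)² / E
  black short-haired: (86 − 83.5)² / 83.5 = 0.0749
  black long-haired: (81 − 83.5)² / 83.5 = 0.0749
  brown short-haired: (82 − 83.5)² / 83.5 = 0.0269
  brown long-haired: (85 − 83.5)² / 83.5 = 0.0269
χ² = 0.0749 + 0.0749 + 0.0269 + 0.0269 = 0.2036 ≈ 0.204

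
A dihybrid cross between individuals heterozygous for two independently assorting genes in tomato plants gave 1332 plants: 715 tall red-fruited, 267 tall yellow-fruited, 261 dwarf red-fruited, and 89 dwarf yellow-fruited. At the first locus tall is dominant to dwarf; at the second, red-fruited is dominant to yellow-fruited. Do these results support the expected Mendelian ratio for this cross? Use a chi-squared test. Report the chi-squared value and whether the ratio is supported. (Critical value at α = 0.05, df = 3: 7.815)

3.661; consistent

A dihybrid F₂ with independent assortment and complete dominance at both loci gives a 9:3:3:1 phenotypic ratio.
Total ratio parts = 16. Expected numbers out of 1332:
  tall red-fruited: 1332 × 9/16 = 749.25
  tall yellow-fruited: 1332 × 3/16 = 249.75
  dwarf red-fruited: 1332 × 3/16 = 249.75
  dwarf yellow-fruited: 1332 × 1/16 = 83.25
χ² = Σ (O − E)² / E
  tall red-fruited: (715 − 749.25)² / 749.25 = 1.5656
  tall yellow-fruited: (267 − 249.75)² / 249.75 = 1.1914
  dwarf red-fruited: (261 − 249.75)² / 249.75 = 0.5068
  dwarf yellow-fruited: (89 − 83.25)² / 83.25 = 0.3971
χ² = 1.5656 + 1.1914 + 0.5068 + 0.3971 = 3.6609 ≈ 3.661
Degrees of freedom = 4 − 1 = 3; critical value at α = 0.05 is 7.815.
Since 3.661 < 7.815, we fail to reject the null hypothesis — the data are consistent with the 9:3:3:1 ratio.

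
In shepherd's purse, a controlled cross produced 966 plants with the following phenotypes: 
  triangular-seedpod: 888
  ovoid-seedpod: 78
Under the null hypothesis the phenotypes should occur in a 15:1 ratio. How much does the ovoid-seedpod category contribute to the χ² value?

Total ratio parts = 16. Expected numbers out of 966:
  triangular-seedpod: 966 × 15/16 = 905.625
  ovoid-seedpod: 966 × 1/16 = 60.375
Contribution of ovoid-seedpod: (78 − 60.375)² / 60.375 = 5.1452

5.145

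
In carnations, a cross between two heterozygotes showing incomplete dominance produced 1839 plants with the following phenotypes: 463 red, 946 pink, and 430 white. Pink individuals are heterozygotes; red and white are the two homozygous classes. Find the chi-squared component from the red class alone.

With incomplete dominance, a heterozygote × heterozygote cross gives a 1:2:1 phenotypic ratio.
Under the 1:2:1 hypothesis (Σ ratio = 4, N = 1839):
  red: 1839 × 1/4 = 459.75
  pink: 1839 × 2/4 = 919.5
  white: 1839 × 1/4 = 459.75
Contribution of red: (463 − 459.75)² / 459.75 = 0.0230

0.023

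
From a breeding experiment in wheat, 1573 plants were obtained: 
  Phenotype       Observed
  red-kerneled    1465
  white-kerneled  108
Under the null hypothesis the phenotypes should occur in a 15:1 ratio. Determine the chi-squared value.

1.018

Under the 15:1 hypothesis (Σ ratio = 16, N = 1573):
  red-kerneled: 1573 × 15/16 = 1474.6875
  white-kerneled: 1573 × 1/16 = 98.3125
χ² = Σ (O − E)² / E
  red-kerneled: (1465 − 1474.6875)² / 1474.6875 = 0.0636
  white-kerneled: (108 − 98.3125)² / 98.3125 = 0.9546
χ² = 0.0636 + 0.9546 = 1.0182 ≈ 1.018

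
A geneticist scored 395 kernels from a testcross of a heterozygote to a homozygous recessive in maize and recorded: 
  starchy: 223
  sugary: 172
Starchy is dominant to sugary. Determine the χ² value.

A testcross of a heterozygote (Aa × aa) gives a 1:1 phenotypic ratio.
Under the 1:1 hypothesis (Σ ratio = 2, N = 395):
  starchy: 395 × 1/2 = 197.5
  sugary: 395 × 1/2 = 197.5
χ² = Σ (O − E)² / E
  starchy: (223 − 197.5)² / 197.5 = 3.2924
  sugary: (172 − 197.5)² / 197.5 = 3.2924
χ² = 3.2924 + 3.2924 = 6.5848 ≈ 6.585

6.585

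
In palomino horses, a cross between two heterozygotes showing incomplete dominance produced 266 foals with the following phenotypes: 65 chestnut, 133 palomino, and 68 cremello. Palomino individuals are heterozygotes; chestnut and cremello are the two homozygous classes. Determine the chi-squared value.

0.068

With incomplete dominance, a heterozygote × heterozygote cross gives a 1:2:1 phenotypic ratio.
Total ratio parts = 4. Expected numbers out of 266:
  chestnut: 266 × 1/4 = 66.5
  palomino: 266 × 2/4 = 133
  cremello: 266 × 1/4 = 66.5
χ² = Σ (O − E)² / E
  chestnut: (65 − 66.5)² / 66.5 = 0.0338
  palomino: (133 − 133)² / 133 = 0.0000
  cremello: (68 − 66.5)² / 66.5 = 0.0338
χ² = 0.0338 + 0.0000 + 0.0338 = 0.0676 ≈ 0.068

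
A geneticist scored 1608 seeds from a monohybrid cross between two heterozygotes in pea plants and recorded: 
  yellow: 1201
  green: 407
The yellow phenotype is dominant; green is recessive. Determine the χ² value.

For a monohybrid cross between heterozygotes with complete dominance, the expected phenotypic ratio is 3:1.
Expected counts for N = 1608 under a 3:1 ratio (total parts = 4):
  yellow: 1608 × 3/4 = 1206
  green: 1608 × 1/4 = 402
χ² = Σ (O − E)² / E
  yellow: (1201 − 1206)² / 1206 = 0.0207
  green: (407 − 402)² / 402 = 0.0622
χ² = 0.0207 + 0.0622 = 0.0829 ≈ 0.083

0.083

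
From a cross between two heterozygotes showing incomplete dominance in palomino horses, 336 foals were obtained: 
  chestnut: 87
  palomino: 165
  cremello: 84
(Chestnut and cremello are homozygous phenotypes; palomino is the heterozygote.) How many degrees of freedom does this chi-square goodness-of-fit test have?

With incomplete dominance, a heterozygote × heterozygote cross gives a 1:2:1 phenotypic ratio.
A goodness-of-fit test with 3 phenotype classes has df = 3 − 1 = 2.

2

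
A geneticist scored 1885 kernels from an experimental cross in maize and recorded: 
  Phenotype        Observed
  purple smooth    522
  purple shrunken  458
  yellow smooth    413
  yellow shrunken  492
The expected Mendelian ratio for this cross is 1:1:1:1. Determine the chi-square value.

13.952

The 1:1:1:1 ratio has 4 parts, so with N = 1885 the expected counts are:
  purple smooth: 1885 × 1/4 = 471.25
  purple shrunken: 1885 × 1/4 = 471.25
  yellow smooth: 1885 × 1/4 = 471.25
  yellow shrunken: 1885 × 1/4 = 471.25
χ² = Σ (O − E)² / E
  purple smooth: (522 − 471.25)² / 471.25 = 5.4654
  purple shrunken: (458 − 471.25)² / 471.25 = 0.3725
  yellow smooth: (413 − 471.25)² / 471.25 = 7.2001
  yellow shrunken: (492 − 471.25)² / 471.25 = 0.9137
χ² = 5.4654 + 0.3725 + 7.2001 + 0.9137 = 13.9517 ≈ 13.952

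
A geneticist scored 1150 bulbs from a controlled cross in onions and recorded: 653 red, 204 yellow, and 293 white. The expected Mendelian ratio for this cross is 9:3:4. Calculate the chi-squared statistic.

The 9:3:4 ratio has 16 parts, so with N = 1150 the expected counts are:
  red: 1150 × 9/16 = 646.875
  yellow: 1150 × 3/16 = 215.625
  white: 1150 × 4/16 = 287.5
χ² = Σ (O − E)² / E
  red: (653 − 646.875)² / 646.875 = 0.0580
  yellow: (204 − 215.625)² / 215.625 = 0.6267
  white: (293 − 287.5)² / 287.5 = 0.1052
χ² = 0.0580 + 0.6267 + 0.1052 = 0.7899 ≈ 0.790

0.790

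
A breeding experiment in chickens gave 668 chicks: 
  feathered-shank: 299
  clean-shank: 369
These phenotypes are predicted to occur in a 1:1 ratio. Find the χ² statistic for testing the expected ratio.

Total ratio parts = 2. Expected numbers out of 668:
  feathered-shank: 668 × 1/2 = 334
  clean-shank: 668 × 1/2 = 334
χ² = Σ (O − E)² / E
  feathered-shank: (299 − 334)² / 334 = 3.6677
  clean-shank: (369 − 334)² / 334 = 3.6677
χ² = 3.6677 + 3.6677 = 7.3354 ≈ 7.335

7.335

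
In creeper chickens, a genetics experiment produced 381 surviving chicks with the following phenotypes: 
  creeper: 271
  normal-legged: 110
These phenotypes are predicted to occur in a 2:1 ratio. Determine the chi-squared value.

Total ratio parts = 3. Expected numbers out of 381:
  creeper: 381 × 2/3 = 254
  normal-legged: 381 × 1/3 = 127
χ² = Σ (O − E)² / E
  creeper: (271 − 254)² / 254 = 1.1378
  normal-legged: (110 − 127)² / 127 = 2.2756
χ² = 1.1378 + 2.2756 = 3.4134 ≈ 3.413

3.413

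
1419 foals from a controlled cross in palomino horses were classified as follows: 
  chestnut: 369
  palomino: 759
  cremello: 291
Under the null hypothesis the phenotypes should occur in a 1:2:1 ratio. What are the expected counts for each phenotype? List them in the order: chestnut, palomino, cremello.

354.75, 709.5, 354.75

The 1:2:1 ratio has 4 parts, so with N = 1419 the expected counts are:
  chestnut: 1419 × 1/4 = 354.75
  palomino: 1419 × 2/4 = 709.5
  cremello: 1419 × 1/4 = 354.75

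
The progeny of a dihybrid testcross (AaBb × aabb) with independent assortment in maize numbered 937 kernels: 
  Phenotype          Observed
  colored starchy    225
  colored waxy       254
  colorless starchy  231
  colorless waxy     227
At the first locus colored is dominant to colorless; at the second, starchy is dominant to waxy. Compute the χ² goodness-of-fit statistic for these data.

A dihybrid testcross with independent assortment gives a 1:1:1:1 ratio.
Expected counts for N = 937 under a 1:1:1:1 ratio (total parts = 4):
  colored starchy: 937 × 1/4 = 234.25
  colored waxy: 937 × 1/4 = 234.25
  colorless starchy: 937 × 1/4 = 234.25
  colorless waxy: 937 × 1/4 = 234.25
χ² = Σ (O − E)² / E
  colored starchy: (225 − 234.25)² / 234.25 = 0.3653
  colored waxy: (254 − 234.25)² / 234.25 = 1.6652
  colorless starchy: (231 − 234.25)² / 234.25 = 0.0451
  colorless waxy: (227 − 234.25)² / 234.25 = 0.2244
χ² = 0.3653 + 1.6652 + 0.0451 + 0.2244 = 2.300

2.300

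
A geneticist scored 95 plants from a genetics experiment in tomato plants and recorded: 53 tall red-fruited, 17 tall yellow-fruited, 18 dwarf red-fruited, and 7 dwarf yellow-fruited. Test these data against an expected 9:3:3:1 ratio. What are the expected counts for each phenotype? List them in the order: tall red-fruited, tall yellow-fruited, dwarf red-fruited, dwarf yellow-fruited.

Total ratio parts = 16. Expected numbers out of 95:
  tall red-fruited: 95 × 9/16 = 53.4375
  tall yellow-fruited: 95 × 3/16 = 17.8125
  dwarf red-fruited: 95 × 3/16 = 17.8125
  dwarf yellow-fruited: 95 × 1/16 = 5.9375

53.4375, 17.8125, 17.8125, 5.9375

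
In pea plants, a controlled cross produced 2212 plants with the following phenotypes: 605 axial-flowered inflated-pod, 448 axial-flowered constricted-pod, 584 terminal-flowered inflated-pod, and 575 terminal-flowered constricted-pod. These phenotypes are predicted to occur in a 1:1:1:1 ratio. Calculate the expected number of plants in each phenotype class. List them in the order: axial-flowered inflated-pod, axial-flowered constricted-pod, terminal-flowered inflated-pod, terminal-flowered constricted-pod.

553, 553, 553, 553

The 1:1:1:1 ratio has 4 parts, so with N = 2212 the expected counts are:
  axial-flowered inflated-pod: 2212 × 1/4 = 553
  axial-flowered constricted-pod: 2212 × 1/4 = 553
  terminal-flowered inflated-pod: 2212 × 1/4 = 553
  terminal-flowered constricted-pod: 2212 × 1/4 = 553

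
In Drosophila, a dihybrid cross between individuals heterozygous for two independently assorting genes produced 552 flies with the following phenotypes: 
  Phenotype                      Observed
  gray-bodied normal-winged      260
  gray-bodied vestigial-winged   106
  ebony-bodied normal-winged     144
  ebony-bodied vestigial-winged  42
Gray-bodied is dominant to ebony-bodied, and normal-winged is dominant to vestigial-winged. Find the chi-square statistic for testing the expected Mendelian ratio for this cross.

25.752

A dihybrid F₂ with independent assortment and complete dominance at both loci gives a 9:3:3:1 phenotypic ratio.
Expected counts for N = 552 under a 9:3:3:1 ratio (total parts = 16):
  gray-bodied normal-winged: 552 × 9/16 = 310.5
  gray-bodied vestigial-winged: 552 × 3/16 = 103.5
  ebony-bodied normal-winged: 552 × 3/16 = 103.5
  ebony-bodied vestigial-winged: 552 × 1/16 = 34.5
χ² = Σ (O − E)² / E
  gray-bodied normal-winged: (260 − 310.5)² / 310.5 = 8.2134
  gray-bodied vestigial-winged: (106 − 103.5)² / 103.5 = 0.0604
  ebony-bodied normal-winged: (144 − 103.5)² / 103.5 = 15.8478
  ebony-bodied vestigial-winged: (42 − 34.5)² / 34.5 = 1.6304
χ² = 8.2134 + 0.0604 + 15.8478 + 1.6304 = 25.752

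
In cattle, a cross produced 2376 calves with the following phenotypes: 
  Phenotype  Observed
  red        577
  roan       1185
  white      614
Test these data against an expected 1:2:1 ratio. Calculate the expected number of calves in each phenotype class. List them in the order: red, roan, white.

594, 1188, 594

Under the 1:2:1 hypothesis (Σ ratio = 4, N = 2376):
  red: 2376 × 1/4 = 594
  roan: 2376 × 2/4 = 1188
  white: 2376 × 1/4 = 594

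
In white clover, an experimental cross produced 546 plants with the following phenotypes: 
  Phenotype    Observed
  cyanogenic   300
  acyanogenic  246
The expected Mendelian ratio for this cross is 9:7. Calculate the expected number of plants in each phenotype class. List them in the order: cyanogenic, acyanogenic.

307.125, 238.875

Under the 9:7 hypothesis (Σ ratio = 16, N = 546):
  cyanogenic: 546 × 9/16 = 307.125
  acyanogenic: 546 × 7/16 = 238.875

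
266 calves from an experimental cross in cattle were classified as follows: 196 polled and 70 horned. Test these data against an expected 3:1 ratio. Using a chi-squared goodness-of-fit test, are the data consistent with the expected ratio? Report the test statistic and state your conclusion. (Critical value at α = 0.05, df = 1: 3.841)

Total ratio parts = 4. Expected numbers out of 266:
  polled: 266 × 3/4 = 199.5
  horned: 266 × 1/4 = 66.5
χ² = Σ (O − E)² / E
  polled: (196 − 199.5)² / 199.5 = 0.0614
  horned: (70 − 66.5)² / 66.5 = 0.1842
χ² = 0.0614 + 0.1842 = 0.2456 ≈ 0.246
Degrees of freedom = 2 − 1 = 1; critical value at α = 0.05 is 3.841.
Since 0.246 < 3.841, we fail to reject the null hypothesis — the data are consistent with the 3:1 ratio.

0.246; consistent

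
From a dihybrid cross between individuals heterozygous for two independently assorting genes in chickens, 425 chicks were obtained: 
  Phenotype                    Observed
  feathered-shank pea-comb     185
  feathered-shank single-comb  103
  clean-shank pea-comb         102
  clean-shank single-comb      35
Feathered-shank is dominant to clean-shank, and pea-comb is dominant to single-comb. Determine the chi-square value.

A dihybrid F₂ with independent assortment and complete dominance at both loci gives a 9:3:3:1 phenotypic ratio.
Expected counts for N = 425 under a 9:3:3:1 ratio (total parts = 16):
  feathered-shank pea-comb: 425 × 9/16 = 239.0625
  feathered-shank single-comb: 425 × 3/16 = 79.6875
  clean-shank pea-comb: 425 × 3/16 = 79.6875
  clean-shank single-comb: 425 × 1/16 = 26.5625
χ² = Σ (O − E)² / E
  feathered-shank pea-comb: (185 − 239.0625)² / 239.0625 = 12.2259
  feathered-shank single-comb: (103 − 79.6875)² / 79.6875 = 6.8200
  clean-shank pea-comb: (102 − 79.6875)² / 79.6875 = 6.2475
  clean-shank single-comb: (35 − 26.5625)² / 26.5625 = 2.6801
χ² = 12.2259 + 6.8200 + 6.2475 + 2.6801 = 27.9735 ≈ 27.974

27.974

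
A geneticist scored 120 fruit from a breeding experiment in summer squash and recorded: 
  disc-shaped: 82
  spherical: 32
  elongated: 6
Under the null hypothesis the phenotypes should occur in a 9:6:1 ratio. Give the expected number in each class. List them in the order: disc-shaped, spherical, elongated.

Under the 9:6:1 hypothesis (Σ ratio = 16, N = 120):
  disc-shaped: 120 × 9/16 = 67.5
  spherical: 120 × 6/16 = 45
  elongated: 120 × 1/16 = 7.5

67.5, 45, 7.5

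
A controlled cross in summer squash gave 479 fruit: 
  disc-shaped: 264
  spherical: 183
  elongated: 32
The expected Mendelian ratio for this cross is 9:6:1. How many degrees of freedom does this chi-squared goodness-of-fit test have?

2

A goodness-of-fit test with 3 phenotype classes has df = 3 − 1 = 2.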